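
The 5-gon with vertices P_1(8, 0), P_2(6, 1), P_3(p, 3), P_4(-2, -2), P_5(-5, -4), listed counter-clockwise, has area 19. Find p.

Write out the shoelace sum; only the two edges meeting at P_3 involve p:
2·Area = [(6·3 − p·1) + (p·(-2) − (-2)·3)] + 38
       = -3·p + 62 = 38
⇒ p = 8.

8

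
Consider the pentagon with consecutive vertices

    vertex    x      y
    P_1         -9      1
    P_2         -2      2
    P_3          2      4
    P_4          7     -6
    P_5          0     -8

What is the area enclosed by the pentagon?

Apply the shoelace (surveyor's) formula: 2A = Σ (x_i·y_{i+1} − x_{i+1}·y_i), indices taken mod 5.
Σ = (-16) + (-12) + (-40) + (-56) + (-72) = -196
Area = |Σ|/2 = 98.

98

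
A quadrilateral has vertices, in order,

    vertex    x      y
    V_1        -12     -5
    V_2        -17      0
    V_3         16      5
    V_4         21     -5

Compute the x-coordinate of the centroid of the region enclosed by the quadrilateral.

289/78

Apply the shoelace formula. First the cross-terms c_i = x_i·y_{i+1} − x_{i+1}·y_i:
  -85, -85, -185, -165  ⇒  2A = -520, A = -260.
Then Σ (x_i + x_{i+1})·c_i = -5780, so x̄ = -5780 / (6·(-260)) = 289/78.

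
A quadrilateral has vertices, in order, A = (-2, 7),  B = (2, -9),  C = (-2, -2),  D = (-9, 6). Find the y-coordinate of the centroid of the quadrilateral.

Apply Gauss's area formula. First the cross-terms c_i = x_i·y_{i+1} − x_{i+1}·y_i:
  4, -22, -30, -51  ⇒  2A = -99, A = -49.5.
Then Σ (y_i + y_{i+1})·c_i = -549, so ȳ = -549 / (6·(-49.5)) = 61/33.

61/33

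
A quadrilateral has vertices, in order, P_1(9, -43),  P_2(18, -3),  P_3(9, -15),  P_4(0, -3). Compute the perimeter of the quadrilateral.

112

|P_1P_2| = √((9)² + (40)²) = √1681 = 41
|P_2P_3| = √((-9)² + (-12)²) = √225 = 15
|P_3P_4| = √((-9)² + (12)²) = √225 = 15
|P_4P_1| = √((9)² + (-40)²) = √1681 = 41
Perimeter = 41 + 15 + 15 + 41 = 112.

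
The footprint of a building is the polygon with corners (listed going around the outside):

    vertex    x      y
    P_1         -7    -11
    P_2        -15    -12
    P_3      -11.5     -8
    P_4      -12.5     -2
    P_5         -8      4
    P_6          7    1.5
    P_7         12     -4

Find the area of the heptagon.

244

Apply the shoelace formula: 2A = Σ (x_i·y_{i+1} − x_{i+1}·y_i), indices taken mod 7.
P_1→P_2: (-7)(-12) − (-15)(-11) = -81
P_2→P_3: (-15)(-8) − (-11.5)(-12) = -18
P_3→P_4: (-11.5)(-2) − (-12.5)(-8) = -77
P_4→P_5: (-12.5)(4) − (-8)(-2) = -66
P_5→P_6: (-8)(1.5) − (7)(4) = -40
P_6→P_7: (7)(-4) − (12)(1.5) = -46
P_7→P_1: (12)(-11) − (-7)(-4) = -160
Σ = -488
Area = |Σ|/2 = 244.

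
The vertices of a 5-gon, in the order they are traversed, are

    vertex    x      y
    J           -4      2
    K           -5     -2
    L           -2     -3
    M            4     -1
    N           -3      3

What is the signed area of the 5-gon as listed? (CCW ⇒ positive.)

29

J→K: (-4)(-2) − (-5)(2) = 18
K→L: (-5)(-3) − (-2)(-2) = 11
L→M: (-2)(-1) − (4)(-3) = 14
M→N: (4)(3) − (-3)(-1) = 9
N→J: (-3)(2) − (-4)(3) = 6
Σ = 58
Signed area = Σ/2 = 29 (positive ⇒ counter-clockwise traversal).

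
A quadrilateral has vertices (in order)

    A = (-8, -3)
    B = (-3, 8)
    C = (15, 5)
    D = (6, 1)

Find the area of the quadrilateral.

Apply the shoelace (surveyor's) formula: 2A = Σ (x_i·y_{i+1} − x_{i+1}·y_i), indices taken mod 4.
Cross-terms: -73, -135, -15, -10  ⇒  Σ = -233
Area = |Σ|/2 = 116.5.

116.5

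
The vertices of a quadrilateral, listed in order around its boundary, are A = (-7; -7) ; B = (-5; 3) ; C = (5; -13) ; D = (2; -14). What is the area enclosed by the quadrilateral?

Apply the surveyor's formula: 2A = Σ (x_i·y_{i+1} − x_{i+1}·y_i), indices taken mod 4.
Cross-terms: -56, 50, -44, -112  ⇒  Σ = -162
Area = |Σ|/2 = 81.

81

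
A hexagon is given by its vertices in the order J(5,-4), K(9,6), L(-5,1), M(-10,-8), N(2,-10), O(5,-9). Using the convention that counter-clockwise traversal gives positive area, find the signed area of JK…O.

Apply the surveyor's formula: 2A = Σ (x_i·y_{i+1} − x_{i+1}·y_i), indices taken mod 6.
Cross-terms: 66, 39, 50, 116, 32, 25  ⇒  Σ = 328
Signed area = Σ/2 = 164 (positive ⇒ counter-clockwise traversal).

164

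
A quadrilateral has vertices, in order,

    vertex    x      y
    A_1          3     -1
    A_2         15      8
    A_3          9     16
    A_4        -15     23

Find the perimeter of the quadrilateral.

80

|A_1A_2| = √((12)² + (9)²) = √225 = 15
|A_2A_3| = √((-6)² + (8)²) = √100 = 10
|A_3A_4| = √((-24)² + (7)²) = √625 = 25
|A_4A_1| = √((18)² + (-24)²) = √900 = 30
Perimeter = 15 + 10 + 25 + 30 = 80.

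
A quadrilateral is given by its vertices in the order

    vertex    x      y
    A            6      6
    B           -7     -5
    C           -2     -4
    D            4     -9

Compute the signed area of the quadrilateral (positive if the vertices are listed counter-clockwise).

Apply the shoelace formula: 2A = Σ (x_i·y_{i+1} − x_{i+1}·y_i), indices taken mod 4.
A→B: (6)(-5) − (-7)(6) = 12
B→C: (-7)(-4) − (-2)(-5) = 18
C→D: (-2)(-9) − (4)(-4) = 34
D→A: (4)(6) − (6)(-9) = 78
Σ = 142
Signed area = Σ/2 = 71 (positive ⇒ counter-clockwise traversal).

71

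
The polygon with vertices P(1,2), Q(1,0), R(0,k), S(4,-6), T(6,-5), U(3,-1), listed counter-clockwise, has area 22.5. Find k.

-5

Write out the shoelace sum; only the two edges meeting at R involve k:
2·Area = [(1·k − 0·0) + (0·(-6) − 4·k)] + 30
       = -3·k + 30 = 45
⇒ k = -5.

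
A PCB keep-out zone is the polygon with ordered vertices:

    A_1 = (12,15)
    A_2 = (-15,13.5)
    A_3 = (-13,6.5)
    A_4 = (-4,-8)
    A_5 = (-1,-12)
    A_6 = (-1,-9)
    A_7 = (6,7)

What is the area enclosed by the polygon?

A_1→A_2: (12)(13.5) − (-15)(15) = 387
A_2→A_3: (-15)(6.5) − (-13)(13.5) = 78
A_3→A_4: (-13)(-8) − (-4)(6.5) = 130
A_4→A_5: (-4)(-12) − (-1)(-8) = 40
A_5→A_6: (-1)(-9) − (-1)(-12) = -3
A_6→A_7: (-1)(7) − (6)(-9) = 47
A_7→A_1: (6)(15) − (12)(7) = 6
Σ = 685
Area = |Σ|/2 = 342.5.

342.5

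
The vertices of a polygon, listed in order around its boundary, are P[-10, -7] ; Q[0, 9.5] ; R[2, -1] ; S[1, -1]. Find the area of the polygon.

Apply the shoelace formula: 2A = Σ (x_i·y_{i+1} − x_{i+1}·y_i), indices taken mod 4.
Cross-terms: -95, -19, -1, -17  ⇒  Σ = -132
Area = |Σ|/2 = 66.

66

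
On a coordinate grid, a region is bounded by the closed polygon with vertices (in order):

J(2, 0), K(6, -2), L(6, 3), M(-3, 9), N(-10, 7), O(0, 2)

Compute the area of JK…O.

Σ = (-4) + (30) + (63) + (69) + (-20) + (-4) = 134
Area = |Σ|/2 = 67.

67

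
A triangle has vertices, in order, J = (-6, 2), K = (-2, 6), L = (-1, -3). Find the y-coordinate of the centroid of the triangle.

Apply Gauss's area formula. First the cross-terms c_i = x_i·y_{i+1} − x_{i+1}·y_i:
  -32, 12, -20  ⇒  2A = -40, A = -20.
Then Σ (y_i + y_{i+1})·c_i = -200, so ȳ = -200 / (6·(-20)) = 5/3.

5/3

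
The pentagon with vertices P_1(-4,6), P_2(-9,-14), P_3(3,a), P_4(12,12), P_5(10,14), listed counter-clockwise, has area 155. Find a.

Write out the shoelace sum; only the two edges meeting at P_3 involve a:
2·Area = [((-9)·a − 3·(-14)) + (3·12 − 12·a)] + 274
       = -21·a + 352 = 310
⇒ a = 2.

2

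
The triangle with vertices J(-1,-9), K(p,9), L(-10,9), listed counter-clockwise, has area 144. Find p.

Write out the shoelace sum; only the two edges meeting at K involve p:
2·Area = [((-1)·9 − p·(-9)) + (p·9 − (-10)·9)] + 99
       = 18·p + 180 = 288
⇒ p = 6.

6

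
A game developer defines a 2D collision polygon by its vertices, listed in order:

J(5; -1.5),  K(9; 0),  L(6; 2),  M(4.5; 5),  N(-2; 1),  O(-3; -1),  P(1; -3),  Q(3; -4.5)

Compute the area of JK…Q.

52.25

Cross-terms: 13.5, 18, 21, 14.5, 5, 10, 4.5, 18  ⇒  Σ = 104.5
Area = |Σ|/2 = 52.25.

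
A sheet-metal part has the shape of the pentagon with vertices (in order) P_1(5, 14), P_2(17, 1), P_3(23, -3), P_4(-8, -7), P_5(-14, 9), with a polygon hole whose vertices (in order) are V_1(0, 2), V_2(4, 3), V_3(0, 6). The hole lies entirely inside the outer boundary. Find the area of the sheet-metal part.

443.5

Outer boundary:
Apply Gauss's area formula: 2A = Σ (x_i·y_{i+1} − x_{i+1}·y_i), indices taken mod 5.
Cross-terms: -233, -74, -185, -170, -241  ⇒  Σ = -903
Area = |Σ|/2 = 451.5.
Hole:
Σ = (-8) + (24) + (0) = 16
Area = |Σ|/2 = 8.
Net area = 451.5 − 8 = 443.5.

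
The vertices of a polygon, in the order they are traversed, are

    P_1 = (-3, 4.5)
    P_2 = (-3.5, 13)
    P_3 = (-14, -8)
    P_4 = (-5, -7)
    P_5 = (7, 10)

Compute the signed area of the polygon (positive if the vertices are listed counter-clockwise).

152.625

Cross-terms: -23.25, 210, 58, -1, 61.5  ⇒  Σ = 305.25
Signed area = Σ/2 = 152.625 (positive ⇒ counter-clockwise traversal).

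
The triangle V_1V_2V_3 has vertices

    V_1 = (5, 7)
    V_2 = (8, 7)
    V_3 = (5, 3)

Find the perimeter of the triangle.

|V_1V_2| = √((3)² + (0)²) = √9 = 3
|V_2V_3| = √((-3)² + (-4)²) = √25 = 5
|V_3V_1| = √((0)² + (4)²) = √16 = 4
Perimeter = 3 + 5 + 4 = 12.

12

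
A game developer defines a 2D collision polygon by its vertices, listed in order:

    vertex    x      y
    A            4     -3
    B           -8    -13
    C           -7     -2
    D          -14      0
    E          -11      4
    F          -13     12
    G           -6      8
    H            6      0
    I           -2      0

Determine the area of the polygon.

194.5

Σ = (-76) + (-75) + (-28) + (-56) + (-80) + (-32) + (-48) + (0) + (6) = -389
Area = |Σ|/2 = 194.5.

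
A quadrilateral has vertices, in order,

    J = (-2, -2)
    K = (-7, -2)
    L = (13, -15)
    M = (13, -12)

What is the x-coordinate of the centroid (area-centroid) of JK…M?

Apply the surveyor's formula. First the cross-terms c_i = x_i·y_{i+1} − x_{i+1}·y_i:
  -10, 131, 39, -50  ⇒  2A = 110, A = 55.
Then Σ (x_i + x_{i+1})·c_i = 1340, so x̄ = 1340 / (6·55) = 134/33.

134/33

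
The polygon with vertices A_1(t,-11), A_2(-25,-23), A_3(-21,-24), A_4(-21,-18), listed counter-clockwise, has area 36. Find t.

The doubled signed area Σ (x_i y_{i+1} − x_{i+1} y_i) is linear in t.
With t=0 it equals -53; the coefficient of t is -5 (from the two edges through A_1).
So -5·t + -53 = 2·36 = 72 ⇒ t = -25.

-25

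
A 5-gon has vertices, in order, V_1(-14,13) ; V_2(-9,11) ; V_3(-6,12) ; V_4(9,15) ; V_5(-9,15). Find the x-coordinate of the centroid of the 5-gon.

Apply the shoelace formula. First the cross-terms c_i = x_i·y_{i+1} − x_{i+1}·y_i:
  -37, -42, -198, 270, 93  ⇒  2A = 86, A = 43.
Then Σ (x_i + x_{i+1})·c_i = -1252, so x̄ = -1252 / (6·43) = -626/129.

-626/129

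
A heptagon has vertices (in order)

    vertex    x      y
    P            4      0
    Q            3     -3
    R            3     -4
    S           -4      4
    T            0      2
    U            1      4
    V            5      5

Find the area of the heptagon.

Cross-terms: -12, -3, -4, -8, -2, -15, -20  ⇒  Σ = -64
Area = |Σ|/2 = 32.

32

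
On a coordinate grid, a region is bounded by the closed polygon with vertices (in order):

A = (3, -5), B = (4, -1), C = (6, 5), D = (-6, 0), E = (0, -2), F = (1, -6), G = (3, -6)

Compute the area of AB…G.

51

Apply the shoelace formula: 2A = Σ (x_i·y_{i+1} − x_{i+1}·y_i), indices taken mod 7.
Σ = (17) + (26) + (30) + (12) + (2) + (12) + (3) = 102
Area = |Σ|/2 = 51.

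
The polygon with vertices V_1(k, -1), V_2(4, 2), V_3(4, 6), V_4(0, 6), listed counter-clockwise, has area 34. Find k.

Write out the shoelace sum; only the two edges meeting at V_1 involve k:
2·Area = [(0·(-1) − k·6) + (k·2 − 4·(-1))] + 40
       = -4·k + 44 = 68
⇒ k = -6.

-6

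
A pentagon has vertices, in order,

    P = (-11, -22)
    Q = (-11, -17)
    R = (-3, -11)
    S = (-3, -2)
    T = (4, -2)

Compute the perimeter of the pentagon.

|PQ| = √((0)² + (5)²) = √25 = 5
|QR| = √((8)² + (6)²) = √100 = 10
|RS| = √((0)² + (9)²) = √81 = 9
|ST| = √((7)² + (0)²) = √49 = 7
|TP| = √((-15)² + (-20)²) = √625 = 25
Perimeter = 5 + 10 + 9 + 7 + 25 = 56.

56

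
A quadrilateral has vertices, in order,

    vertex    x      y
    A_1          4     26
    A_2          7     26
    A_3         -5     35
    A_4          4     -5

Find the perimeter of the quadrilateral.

90

|A_1A_2| = √((3)² + (0)²) = √9 = 3
|A_2A_3| = √((-12)² + (9)²) = √225 = 15
|A_3A_4| = √((9)² + (-40)²) = √1681 = 41
|A_4A_1| = √((0)² + (31)²) = √961 = 31
Perimeter = 3 + 15 + 41 + 31 = 90.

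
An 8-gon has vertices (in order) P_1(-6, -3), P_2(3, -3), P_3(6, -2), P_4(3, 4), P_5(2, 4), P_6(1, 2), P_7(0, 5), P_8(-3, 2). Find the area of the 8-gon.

Σ = (27) + (12) + (30) + (4) + (0) + (5) + (15) + (21) = 114
Area = |Σ|/2 = 57.

57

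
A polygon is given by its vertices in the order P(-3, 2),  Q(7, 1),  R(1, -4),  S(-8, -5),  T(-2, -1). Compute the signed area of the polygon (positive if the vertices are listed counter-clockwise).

Σ = (-17) + (-29) + (-37) + (-2) + (-7) = -92
Signed area = Σ/2 = -46 (negative ⇒ clockwise traversal).

-46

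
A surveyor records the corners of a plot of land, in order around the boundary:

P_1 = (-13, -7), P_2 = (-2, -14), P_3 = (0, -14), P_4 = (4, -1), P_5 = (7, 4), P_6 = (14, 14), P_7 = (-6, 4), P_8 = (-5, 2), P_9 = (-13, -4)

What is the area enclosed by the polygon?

P_1→P_2: (-13)(-14) − (-2)(-7) = 168
P_2→P_3: (-2)(-14) − (0)(-14) = 28
P_3→P_4: (0)(-1) − (4)(-14) = 56
P_4→P_5: (4)(4) − (7)(-1) = 23
P_5→P_6: (7)(14) − (14)(4) = 42
P_6→P_7: (14)(4) − (-6)(14) = 140
P_7→P_8: (-6)(2) − (-5)(4) = 8
P_8→P_9: (-5)(-4) − (-13)(2) = 46
P_9→P_1: (-13)(-7) − (-13)(-4) = 39
Σ = 550
Area = |Σ|/2 = 275.

275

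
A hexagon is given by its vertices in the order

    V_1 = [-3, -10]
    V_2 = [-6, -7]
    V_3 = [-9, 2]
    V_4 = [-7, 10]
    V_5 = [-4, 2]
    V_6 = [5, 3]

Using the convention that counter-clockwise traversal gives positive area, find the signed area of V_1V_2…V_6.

Apply the shoelace (surveyor's) formula: 2A = Σ (x_i·y_{i+1} − x_{i+1}·y_i), indices taken mod 6.
Cross-terms: -39, -75, -76, 26, -22, -41  ⇒  Σ = -227
Signed area = Σ/2 = -113.5 (negative ⇒ clockwise traversal).

-113.5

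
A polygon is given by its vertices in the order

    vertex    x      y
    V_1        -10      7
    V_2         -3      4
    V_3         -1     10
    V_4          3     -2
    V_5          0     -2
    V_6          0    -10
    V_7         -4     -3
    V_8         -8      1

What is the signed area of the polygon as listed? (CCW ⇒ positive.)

Cross-terms: -19, -26, -28, -6, 0, -40, -28, -46  ⇒  Σ = -193
Signed area = Σ/2 = -96.5 (negative ⇒ clockwise traversal).

-96.5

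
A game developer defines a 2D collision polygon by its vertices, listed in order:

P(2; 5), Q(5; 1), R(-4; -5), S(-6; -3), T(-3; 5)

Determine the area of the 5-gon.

63

Apply the shoelace (surveyor's) formula: 2A = Σ (x_i·y_{i+1} − x_{i+1}·y_i), indices taken mod 5.
Cross-terms: -23, -21, -18, -39, -25  ⇒  Σ = -126
Area = |Σ|/2 = 63.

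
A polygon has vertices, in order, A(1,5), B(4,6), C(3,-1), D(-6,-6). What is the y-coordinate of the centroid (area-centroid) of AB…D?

Apply Gauss's area formula. First the cross-terms c_i = x_i·y_{i+1} − x_{i+1}·y_i:
  -14, -22, -24, -24  ⇒  2A = -84, A = -42.
Then Σ (y_i + y_{i+1})·c_i = -72, so ȳ = -72 / (6·(-42)) = 2/7.

2/7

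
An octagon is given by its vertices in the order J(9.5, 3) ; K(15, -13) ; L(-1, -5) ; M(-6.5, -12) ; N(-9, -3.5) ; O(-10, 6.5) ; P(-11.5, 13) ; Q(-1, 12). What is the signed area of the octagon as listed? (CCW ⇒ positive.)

-376.5

Σ = (-168.5) + (-88) + (-20.5) + (-85.25) + (-93.5) + (-55.25) + (-125) + (-117) = -753
Signed area = Σ/2 = -376.5 (negative ⇒ clockwise traversal).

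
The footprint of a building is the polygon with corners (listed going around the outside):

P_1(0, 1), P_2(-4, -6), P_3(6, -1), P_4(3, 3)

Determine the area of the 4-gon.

34

Apply the surveyor's formula: 2A = Σ (x_i·y_{i+1} − x_{i+1}·y_i), indices taken mod 4.
Σ = (4) + (40) + (21) + (3) = 68
Area = |Σ|/2 = 34.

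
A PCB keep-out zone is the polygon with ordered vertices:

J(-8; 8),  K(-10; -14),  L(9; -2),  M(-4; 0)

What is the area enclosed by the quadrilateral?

149

Apply the shoelace (surveyor's) formula: 2A = Σ (x_i·y_{i+1} − x_{i+1}·y_i), indices taken mod 4.
J→K: (-8)(-14) − (-10)(8) = 192
K→L: (-10)(-2) − (9)(-14) = 146
L→M: (9)(0) − (-4)(-2) = -8
M→J: (-4)(8) − (-8)(0) = -32
Σ = 298
Area = |Σ|/2 = 149.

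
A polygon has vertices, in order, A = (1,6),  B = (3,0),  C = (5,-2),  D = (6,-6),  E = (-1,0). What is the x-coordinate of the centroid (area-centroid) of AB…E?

58/27

Apply the shoelace formula. First the cross-terms c_i = x_i·y_{i+1} − x_{i+1}·y_i:
  -18, -6, -18, -6, -6  ⇒  2A = -54, A = -27.
Then Σ (x_i + x_{i+1})·c_i = -348, so x̄ = -348 / (6·(-27)) = 58/27.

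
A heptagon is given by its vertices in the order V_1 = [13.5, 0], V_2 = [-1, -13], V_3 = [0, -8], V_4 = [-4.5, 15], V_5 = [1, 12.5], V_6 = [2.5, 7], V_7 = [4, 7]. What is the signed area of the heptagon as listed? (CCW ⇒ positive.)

-202

Apply the shoelace formula: 2A = Σ (x_i·y_{i+1} − x_{i+1}·y_i), indices taken mod 7.
Cross-terms: -175.5, 8, -36, -71.25, -24.25, -10.5, -94.5  ⇒  Σ = -404
Signed area = Σ/2 = -202 (negative ⇒ clockwise traversal).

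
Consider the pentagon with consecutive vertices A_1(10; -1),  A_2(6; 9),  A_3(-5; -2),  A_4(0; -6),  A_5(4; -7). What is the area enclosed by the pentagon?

Apply the surveyor's formula: 2A = Σ (x_i·y_{i+1} − x_{i+1}·y_i), indices taken mod 5.
A_1→A_2: (10)(9) − (6)(-1) = 96
A_2→A_3: (6)(-2) − (-5)(9) = 33
A_3→A_4: (-5)(-6) − (0)(-2) = 30
A_4→A_5: (0)(-7) − (4)(-6) = 24
A_5→A_1: (4)(-1) − (10)(-7) = 66
Σ = 249
Area = |Σ|/2 = 124.5.

124.5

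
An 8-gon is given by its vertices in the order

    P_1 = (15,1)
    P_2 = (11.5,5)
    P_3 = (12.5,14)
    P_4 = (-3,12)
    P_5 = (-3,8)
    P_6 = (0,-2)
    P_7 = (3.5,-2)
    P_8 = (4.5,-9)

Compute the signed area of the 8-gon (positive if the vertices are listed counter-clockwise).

248

Apply Gauss's area formula: 2A = Σ (x_i·y_{i+1} − x_{i+1}·y_i), indices taken mod 8.
P_1→P_2: (15)(5) − (11.5)(1) = 63.5
P_2→P_3: (11.5)(14) − (12.5)(5) = 98.5
P_3→P_4: (12.5)(12) − (-3)(14) = 192
P_4→P_5: (-3)(8) − (-3)(12) = 12
P_5→P_6: (-3)(-2) − (0)(8) = 6
P_6→P_7: (0)(-2) − (3.5)(-2) = 7
P_7→P_8: (3.5)(-9) − (4.5)(-2) = -22.5
P_8→P_1: (4.5)(1) − (15)(-9) = 139.5
Σ = 496
Signed area = Σ/2 = 248 (positive ⇒ counter-clockwise traversal).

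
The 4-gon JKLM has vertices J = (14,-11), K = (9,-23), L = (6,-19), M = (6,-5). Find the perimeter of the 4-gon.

|JK| = √((-5)² + (-12)²) = √169 = 13
|KL| = √((-3)² + (4)²) = √25 = 5
|LM| = √((0)² + (14)²) = √196 = 14
|MJ| = √((8)² + (-6)²) = √100 = 10
Perimeter = 13 + 5 + 14 + 10 = 42.

42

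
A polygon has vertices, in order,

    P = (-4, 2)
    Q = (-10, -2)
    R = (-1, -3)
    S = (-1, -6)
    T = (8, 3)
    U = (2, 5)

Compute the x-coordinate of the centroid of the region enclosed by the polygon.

-11/54

Apply Gauss's area formula. First the cross-terms c_i = x_i·y_{i+1} − x_{i+1}·y_i:
  28, 28, 3, 45, 34, 24  ⇒  2A = 162, A = 81.
Then Σ (x_i + x_{i+1})·c_i = -99, so x̄ = -99 / (6·81) = -11/54.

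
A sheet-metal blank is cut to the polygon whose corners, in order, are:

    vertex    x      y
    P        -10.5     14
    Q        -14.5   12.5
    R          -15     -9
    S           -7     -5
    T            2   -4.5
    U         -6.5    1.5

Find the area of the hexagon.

170.875

Apply Gauss's area formula: 2A = Σ (x_i·y_{i+1} − x_{i+1}·y_i), indices taken mod 6.
Σ = (71.75) + (318) + (12) + (41.5) + (-26.25) + (-75.25) = 341.75
Area = |Σ|/2 = 170.875.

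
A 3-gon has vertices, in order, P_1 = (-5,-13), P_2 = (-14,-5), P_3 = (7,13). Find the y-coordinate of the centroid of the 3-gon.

-5/3

Apply Gauss's area formula. First the cross-terms c_i = x_i·y_{i+1} − x_{i+1}·y_i:
  -157, -147, -26  ⇒  2A = -330, A = -165.
Then Σ (y_i + y_{i+1})·c_i = 1650, so ȳ = 1650 / (6·(-165)) = -5/3.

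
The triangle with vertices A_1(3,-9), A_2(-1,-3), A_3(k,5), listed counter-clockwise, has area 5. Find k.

-8

The doubled signed area Σ (x_i y_{i+1} − x_{i+1} y_i) is linear in k.
With k=0 it equals -38; the coefficient of k is -6 (from the two edges through A_3).
So -6·k + -38 = 2·5 = 10 ⇒ k = -8.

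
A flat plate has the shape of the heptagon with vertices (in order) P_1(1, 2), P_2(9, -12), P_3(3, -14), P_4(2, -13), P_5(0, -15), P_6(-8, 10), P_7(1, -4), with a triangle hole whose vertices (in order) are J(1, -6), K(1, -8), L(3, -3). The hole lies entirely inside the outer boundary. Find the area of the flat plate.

124.5

Outer boundary:
Σ = (-30) + (-90) + (-11) + (-30) + (-120) + (22) + (6) = -253
Area = |Σ|/2 = 126.5.
Hole:
Apply Gauss's area formula: 2A = Σ (x_i·y_{i+1} − x_{i+1}·y_i), indices taken mod 3.
Σ = (-2) + (21) + (-15) = 4
Area = |Σ|/2 = 2.
Net area = 126.5 − 2 = 124.5.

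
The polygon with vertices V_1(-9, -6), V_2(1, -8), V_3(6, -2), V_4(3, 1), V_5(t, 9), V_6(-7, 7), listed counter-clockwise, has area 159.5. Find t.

Write out the shoelace sum; only the two edges meeting at V_5 involve t:
2·Area = [(3·9 − t·1) + (t·7 − (-7)·9)] + 241
       = 6·t + 331 = 319
⇒ t = -2.

-2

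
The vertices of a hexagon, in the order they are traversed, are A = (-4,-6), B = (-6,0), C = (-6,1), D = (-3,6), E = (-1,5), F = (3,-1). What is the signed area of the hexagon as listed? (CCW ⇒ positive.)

-60

Apply the surveyor's formula: 2A = Σ (x_i·y_{i+1} − x_{i+1}·y_i), indices taken mod 6.
Σ = (-36) + (-6) + (-33) + (-9) + (-14) + (-22) = -120
Signed area = Σ/2 = -60 (negative ⇒ clockwise traversal).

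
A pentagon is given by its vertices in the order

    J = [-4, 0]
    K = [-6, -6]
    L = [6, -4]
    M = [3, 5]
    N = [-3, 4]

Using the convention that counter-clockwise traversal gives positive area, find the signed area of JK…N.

Apply the shoelace (surveyor's) formula: 2A = Σ (x_i·y_{i+1} − x_{i+1}·y_i), indices taken mod 5.
Cross-terms: 24, 60, 42, 27, 16  ⇒  Σ = 169
Signed area = Σ/2 = 84.5 (positive ⇒ counter-clockwise traversal).

84.5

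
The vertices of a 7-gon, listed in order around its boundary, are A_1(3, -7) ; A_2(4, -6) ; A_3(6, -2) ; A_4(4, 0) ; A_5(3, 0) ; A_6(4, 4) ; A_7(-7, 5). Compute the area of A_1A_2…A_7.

Apply Gauss's area formula: 2A = Σ (x_i·y_{i+1} − x_{i+1}·y_i), indices taken mod 7.
Σ = (10) + (28) + (8) + (0) + (12) + (48) + (34) = 140
Area = |Σ|/2 = 70.

70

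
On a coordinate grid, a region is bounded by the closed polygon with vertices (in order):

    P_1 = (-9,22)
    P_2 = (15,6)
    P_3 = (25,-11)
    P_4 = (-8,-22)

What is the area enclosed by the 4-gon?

855.5

Apply the shoelace formula: 2A = Σ (x_i·y_{i+1} − x_{i+1}·y_i), indices taken mod 4.
Σ = (-384) + (-315) + (-638) + (-374) = -1711
Area = |Σ|/2 = 855.5.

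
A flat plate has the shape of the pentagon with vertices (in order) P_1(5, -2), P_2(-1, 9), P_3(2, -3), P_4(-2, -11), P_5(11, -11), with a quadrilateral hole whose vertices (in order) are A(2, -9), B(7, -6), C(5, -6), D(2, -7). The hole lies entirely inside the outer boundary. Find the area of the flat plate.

Outer boundary:
Σ = (43) + (-15) + (-28) + (143) + (33) = 176
Area = |Σ|/2 = 88.
Hole:
Σ = (51) + (-12) + (-23) + (-4) = 12
Area = |Σ|/2 = 6.
Net area = 88 − 6 = 82.

82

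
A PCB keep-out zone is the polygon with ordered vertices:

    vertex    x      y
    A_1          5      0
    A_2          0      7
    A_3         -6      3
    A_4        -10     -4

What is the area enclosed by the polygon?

75.5

Σ = (35) + (42) + (54) + (20) = 151
Area = |Σ|/2 = 75.5.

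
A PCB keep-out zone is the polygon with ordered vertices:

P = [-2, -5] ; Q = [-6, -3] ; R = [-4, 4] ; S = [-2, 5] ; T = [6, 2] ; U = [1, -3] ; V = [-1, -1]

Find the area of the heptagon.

63.5

Apply Gauss's area formula: 2A = Σ (x_i·y_{i+1} − x_{i+1}·y_i), indices taken mod 7.
P→Q: (-2)(-3) − (-6)(-5) = -24
Q→R: (-6)(4) − (-4)(-3) = -36
R→S: (-4)(5) − (-2)(4) = -12
S→T: (-2)(2) − (6)(5) = -34
T→U: (6)(-3) − (1)(2) = -20
U→V: (1)(-1) − (-1)(-3) = -4
V→P: (-1)(-5) − (-2)(-1) = 3
Σ = -127
Area = |Σ|/2 = 63.5.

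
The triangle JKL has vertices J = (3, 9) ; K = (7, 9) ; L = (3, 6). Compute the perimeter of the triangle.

12

|JK| = √((4)² + (0)²) = √16 = 4
|KL| = √((-4)² + (-3)²) = √25 = 5
|LJ| = √((0)² + (3)²) = √9 = 3
Perimeter = 4 + 5 + 3 = 12.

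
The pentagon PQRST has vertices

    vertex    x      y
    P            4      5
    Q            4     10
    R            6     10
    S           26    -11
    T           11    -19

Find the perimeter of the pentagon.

|PQ| = √((0)² + (5)²) = √25 = 5
|QR| = √((2)² + (0)²) = √4 = 2
|RS| = √((20)² + (-21)²) = √841 = 29
|ST| = √((-15)² + (-8)²) = √289 = 17
|TP| = √((-7)² + (24)²) = √625 = 25
Perimeter = 5 + 2 + 29 + 17 + 25 = 78.

78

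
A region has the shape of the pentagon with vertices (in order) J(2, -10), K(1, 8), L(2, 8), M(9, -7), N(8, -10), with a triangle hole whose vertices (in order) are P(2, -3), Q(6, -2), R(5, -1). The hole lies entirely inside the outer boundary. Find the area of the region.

Outer boundary:
J→K: (2)(8) − (1)(-10) = 26
K→L: (1)(8) − (2)(8) = -8
L→M: (2)(-7) − (9)(8) = -86
M→N: (9)(-10) − (8)(-7) = -34
N→J: (8)(-10) − (2)(-10) = -60
Σ = -162
Area = |Σ|/2 = 81.
Hole:
Apply the shoelace formula: 2A = Σ (x_i·y_{i+1} − x_{i+1}·y_i), indices taken mod 3.
P→Q: (2)(-2) − (6)(-3) = 14
Q→R: (6)(-1) − (5)(-2) = 4
R→P: (5)(-3) − (2)(-1) = -13
Σ = 5
Area = |Σ|/2 = 2.5.
Net area = 81 − 2.5 = 78.5.

78.5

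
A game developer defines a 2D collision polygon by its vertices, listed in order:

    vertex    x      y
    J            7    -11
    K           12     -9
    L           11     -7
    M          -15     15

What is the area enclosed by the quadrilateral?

102

Apply the surveyor's formula: 2A = Σ (x_i·y_{i+1} − x_{i+1}·y_i), indices taken mod 4.
Cross-terms: 69, 15, 60, 60  ⇒  Σ = 204
Area = |Σ|/2 = 102.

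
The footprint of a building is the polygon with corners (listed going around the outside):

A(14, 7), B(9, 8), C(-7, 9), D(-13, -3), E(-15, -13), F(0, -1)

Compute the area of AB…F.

238.5

Apply the surveyor's formula: 2A = Σ (x_i·y_{i+1} − x_{i+1}·y_i), indices taken mod 6.
Σ = (49) + (137) + (138) + (124) + (15) + (14) = 477
Area = |Σ|/2 = 238.5.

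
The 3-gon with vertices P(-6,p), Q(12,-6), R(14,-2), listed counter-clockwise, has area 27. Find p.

-15

The doubled signed area Σ (x_i y_{i+1} − x_{i+1} y_i) is linear in p.
With p=0 it equals 84; the coefficient of p is 2 (from the two edges through P).
So 2·p + 84 = 2·27 = 54 ⇒ p = -15.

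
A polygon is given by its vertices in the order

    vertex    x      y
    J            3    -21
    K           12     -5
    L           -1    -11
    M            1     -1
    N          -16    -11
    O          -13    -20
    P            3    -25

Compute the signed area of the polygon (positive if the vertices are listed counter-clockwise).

Apply Gauss's area formula: 2A = Σ (x_i·y_{i+1} − x_{i+1}·y_i), indices taken mod 7.
Cross-terms: 237, -137, 12, -27, 177, 385, 12  ⇒  Σ = 659
Signed area = Σ/2 = 329.5 (positive ⇒ counter-clockwise traversal).

329.5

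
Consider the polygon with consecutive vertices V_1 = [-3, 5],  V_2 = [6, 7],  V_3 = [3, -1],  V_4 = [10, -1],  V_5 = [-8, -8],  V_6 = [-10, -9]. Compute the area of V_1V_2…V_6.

122

Apply the surveyor's formula: 2A = Σ (x_i·y_{i+1} − x_{i+1}·y_i), indices taken mod 6.
V_1→V_2: (-3)(7) − (6)(5) = -51
V_2→V_3: (6)(-1) − (3)(7) = -27
V_3→V_4: (3)(-1) − (10)(-1) = 7
V_4→V_5: (10)(-8) − (-8)(-1) = -88
V_5→V_6: (-8)(-9) − (-10)(-8) = -8
V_6→V_1: (-10)(5) − (-3)(-9) = -77
Σ = -244
Area = |Σ|/2 = 122.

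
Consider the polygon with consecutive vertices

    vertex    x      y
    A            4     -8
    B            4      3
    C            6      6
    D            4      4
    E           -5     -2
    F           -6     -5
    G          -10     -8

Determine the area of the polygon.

92.5

Σ = (44) + (6) + (0) + (12) + (13) + (-2) + (112) = 185
Area = |Σ|/2 = 92.5.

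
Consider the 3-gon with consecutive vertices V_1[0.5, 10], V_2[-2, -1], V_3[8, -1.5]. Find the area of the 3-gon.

Apply the surveyor's formula: 2A = Σ (x_i·y_{i+1} − x_{i+1}·y_i), indices taken mod 3.
Σ = (19.5) + (11) + (80.75) = 111.25
Area = |Σ|/2 = 55.625.

55.625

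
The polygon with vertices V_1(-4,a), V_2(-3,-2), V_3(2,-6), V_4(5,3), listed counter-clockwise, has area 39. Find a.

The doubled signed area Σ (x_i y_{i+1} − x_{i+1} y_i) is linear in a.
With a=0 it equals 78; the coefficient of a is 8 (from the two edges through V_1).
So 8·a + 78 = 2·39 = 78 ⇒ a = 0.

0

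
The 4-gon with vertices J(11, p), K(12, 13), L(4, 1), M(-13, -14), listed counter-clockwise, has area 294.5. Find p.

-15

Write out the shoelace sum; only the two edges meeting at J involve p:
2·Area = [((-13)·p − 11·(-14)) + (11·13 − 12·p)] + -83
       = -25·p + 214 = 589
⇒ p = -15.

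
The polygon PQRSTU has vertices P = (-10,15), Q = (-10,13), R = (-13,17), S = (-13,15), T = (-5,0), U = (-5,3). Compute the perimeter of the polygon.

|PQ| = √((0)² + (-2)²) = √4 = 2
|QR| = √((-3)² + (4)²) = √25 = 5
|RS| = √((0)² + (-2)²) = √4 = 2
|ST| = √((8)² + (-15)²) = √289 = 17
|TU| = √((0)² + (3)²) = √9 = 3
|UP| = √((-5)² + (12)²) = √169 = 13
Perimeter = 2 + 5 + 2 + 17 + 3 + 13 = 42.

42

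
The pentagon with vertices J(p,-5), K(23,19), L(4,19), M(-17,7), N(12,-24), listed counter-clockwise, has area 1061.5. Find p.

The doubled signed area Σ (x_i y_{i+1} − x_{i+1} y_i) is linear in p.
With p=0 it equals 1091; the coefficient of p is 43 (from the two edges through J).
So 43·p + 1091 = 2·1061.5 = 2123 ⇒ p = 24.

24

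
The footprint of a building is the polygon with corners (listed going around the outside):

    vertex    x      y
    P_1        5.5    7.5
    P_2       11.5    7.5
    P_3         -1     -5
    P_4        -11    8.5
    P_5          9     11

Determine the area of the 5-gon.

Apply Gauss's area formula: 2A = Σ (x_i·y_{i+1} − x_{i+1}·y_i), indices taken mod 5.
Σ = (-45) + (-50) + (-63.5) + (-197.5) + (7) = -349
Area = |Σ|/2 = 174.5.

174.5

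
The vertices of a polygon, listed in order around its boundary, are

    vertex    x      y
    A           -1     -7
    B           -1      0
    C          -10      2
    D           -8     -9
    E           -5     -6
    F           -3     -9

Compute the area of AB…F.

Cross-terms: -7, -2, 106, 3, 27, 12  ⇒  Σ = 139
Area = |Σ|/2 = 69.5.

69.5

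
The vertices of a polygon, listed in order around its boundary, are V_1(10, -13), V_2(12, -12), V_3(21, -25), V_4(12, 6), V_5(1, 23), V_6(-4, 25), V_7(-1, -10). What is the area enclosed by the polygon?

489.5

V_1→V_2: (10)(-12) − (12)(-13) = 36
V_2→V_3: (12)(-25) − (21)(-12) = -48
V_3→V_4: (21)(6) − (12)(-25) = 426
V_4→V_5: (12)(23) − (1)(6) = 270
V_5→V_6: (1)(25) − (-4)(23) = 117
V_6→V_7: (-4)(-10) − (-1)(25) = 65
V_7→V_1: (-1)(-13) − (10)(-10) = 113
Σ = 979
Area = |Σ|/2 = 489.5.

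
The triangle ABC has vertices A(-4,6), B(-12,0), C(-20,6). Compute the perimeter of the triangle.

|AB| = √((-8)² + (-6)²) = √100 = 10
|BC| = √((-8)² + (6)²) = √100 = 10
|CA| = √((16)² + (0)²) = √256 = 16
Perimeter = 10 + 10 + 16 = 36.

36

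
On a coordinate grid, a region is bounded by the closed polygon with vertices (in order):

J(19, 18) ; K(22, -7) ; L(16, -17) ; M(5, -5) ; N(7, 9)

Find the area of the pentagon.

Apply the surveyor's formula: 2A = Σ (x_i·y_{i+1} − x_{i+1}·y_i), indices taken mod 5.
Cross-terms: -529, -262, 5, 80, -45  ⇒  Σ = -751
Area = |Σ|/2 = 375.5.

375.5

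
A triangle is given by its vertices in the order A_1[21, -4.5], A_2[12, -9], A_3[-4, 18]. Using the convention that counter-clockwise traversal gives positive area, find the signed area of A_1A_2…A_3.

-157.5

Σ = (-135) + (180) + (-360) = -315
Signed area = Σ/2 = -157.5 (negative ⇒ clockwise traversal).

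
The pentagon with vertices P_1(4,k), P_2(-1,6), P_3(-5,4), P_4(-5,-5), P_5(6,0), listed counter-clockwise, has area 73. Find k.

Write out the shoelace sum; only the two edges meeting at P_1 involve k:
2·Area = [(6·k − 4·0) + (4·6 − (-1)·k)] + 101
       = 7·k + 125 = 146
⇒ k = 3.

3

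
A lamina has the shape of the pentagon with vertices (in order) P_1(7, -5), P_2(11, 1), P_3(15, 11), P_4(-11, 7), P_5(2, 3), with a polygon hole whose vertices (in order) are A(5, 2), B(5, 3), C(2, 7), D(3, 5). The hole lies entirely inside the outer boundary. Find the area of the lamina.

Outer boundary:
Cross-terms: 62, 106, 226, -47, -31  ⇒  Σ = 316
Area = |Σ|/2 = 158.
Hole:
Apply the shoelace (surveyor's) formula: 2A = Σ (x_i·y_{i+1} − x_{i+1}·y_i), indices taken mod 4.
Σ = (5) + (29) + (-11) + (-19) = 4
Area = |Σ|/2 = 2.
Net area = 158 − 2 = 156.

156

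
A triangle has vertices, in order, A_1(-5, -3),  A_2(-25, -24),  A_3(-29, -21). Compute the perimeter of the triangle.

64

|A_1A_2| = √((-20)² + (-21)²) = √841 = 29
|A_2A_3| = √((-4)² + (3)²) = √25 = 5
|A_3A_1| = √((24)² + (18)²) = √900 = 30
Perimeter = 29 + 5 + 30 = 64.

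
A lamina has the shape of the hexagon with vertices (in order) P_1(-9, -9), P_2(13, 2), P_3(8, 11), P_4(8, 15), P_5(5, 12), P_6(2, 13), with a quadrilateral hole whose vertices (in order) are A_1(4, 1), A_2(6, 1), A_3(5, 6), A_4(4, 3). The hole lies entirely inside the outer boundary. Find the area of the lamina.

203.5

Outer boundary:
Σ = (99) + (127) + (32) + (21) + (41) + (99) = 419
Area = |Σ|/2 = 209.5.
Hole:
Apply Gauss's area formula: 2A = Σ (x_i·y_{i+1} − x_{i+1}·y_i), indices taken mod 4.
Σ = (-2) + (31) + (-9) + (-8) = 12
Area = |Σ|/2 = 6.
Net area = 209.5 − 6 = 203.5.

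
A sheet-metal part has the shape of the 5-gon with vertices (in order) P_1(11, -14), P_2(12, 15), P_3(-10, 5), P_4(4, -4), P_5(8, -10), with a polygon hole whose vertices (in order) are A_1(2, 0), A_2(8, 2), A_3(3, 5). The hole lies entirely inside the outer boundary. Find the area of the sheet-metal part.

262.5

Outer boundary:
Apply the shoelace formula: 2A = Σ (x_i·y_{i+1} − x_{i+1}·y_i), indices taken mod 5.
Cross-terms: 333, 210, 20, -8, -2  ⇒  Σ = 553
Area = |Σ|/2 = 276.5.
Hole:
Apply the shoelace (surveyor's) formula: 2A = Σ (x_i·y_{i+1} − x_{i+1}·y_i), indices taken mod 3.
Σ = (4) + (34) + (-10) = 28
Area = |Σ|/2 = 14.
Net area = 276.5 − 14 = 262.5.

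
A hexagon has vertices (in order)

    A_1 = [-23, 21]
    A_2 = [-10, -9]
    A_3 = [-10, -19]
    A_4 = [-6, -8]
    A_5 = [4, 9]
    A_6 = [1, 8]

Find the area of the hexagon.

Apply Gauss's area formula: 2A = Σ (x_i·y_{i+1} − x_{i+1}·y_i), indices taken mod 6.
Σ = (417) + (100) + (-34) + (-22) + (23) + (205) = 689
Area = |Σ|/2 = 344.5.

344.5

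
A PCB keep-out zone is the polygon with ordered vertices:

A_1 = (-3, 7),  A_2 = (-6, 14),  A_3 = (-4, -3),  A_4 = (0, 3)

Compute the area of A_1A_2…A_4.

35.5

Cross-terms: 0, 74, -12, 9  ⇒  Σ = 71
Area = |Σ|/2 = 35.5.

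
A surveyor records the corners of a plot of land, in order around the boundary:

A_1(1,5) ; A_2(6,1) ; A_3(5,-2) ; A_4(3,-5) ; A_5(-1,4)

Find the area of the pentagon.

33.5

Apply the surveyor's formula: 2A = Σ (x_i·y_{i+1} − x_{i+1}·y_i), indices taken mod 5.
A_1→A_2: (1)(1) − (6)(5) = -29
A_2→A_3: (6)(-2) − (5)(1) = -17
A_3→A_4: (5)(-5) − (3)(-2) = -19
A_4→A_5: (3)(4) − (-1)(-5) = 7
A_5→A_1: (-1)(5) − (1)(4) = -9
Σ = -67
Area = |Σ|/2 = 33.5.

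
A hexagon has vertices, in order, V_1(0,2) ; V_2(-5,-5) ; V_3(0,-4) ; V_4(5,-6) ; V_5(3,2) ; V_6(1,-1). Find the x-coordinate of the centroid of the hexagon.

Apply the surveyor's formula. First the cross-terms c_i = x_i·y_{i+1} − x_{i+1}·y_i:
  10, 20, 20, 28, -5, 2  ⇒  2A = 75, A = 37.5.
Then Σ (x_i + x_{i+1})·c_i = 156, so x̄ = 156 / (6·37.5) = 52/75.

52/75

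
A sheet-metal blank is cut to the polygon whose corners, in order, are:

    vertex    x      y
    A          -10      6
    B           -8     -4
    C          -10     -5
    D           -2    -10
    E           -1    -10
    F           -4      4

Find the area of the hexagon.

Apply the shoelace formula: 2A = Σ (x_i·y_{i+1} − x_{i+1}·y_i), indices taken mod 6.
Σ = (88) + (0) + (90) + (10) + (-44) + (16) = 160
Area = |Σ|/2 = 80.

80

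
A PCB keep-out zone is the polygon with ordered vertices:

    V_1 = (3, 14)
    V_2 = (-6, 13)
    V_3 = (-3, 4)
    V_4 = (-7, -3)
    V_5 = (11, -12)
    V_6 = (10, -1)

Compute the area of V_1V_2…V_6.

272

Apply the shoelace formula: 2A = Σ (x_i·y_{i+1} − x_{i+1}·y_i), indices taken mod 6.
Cross-terms: 123, 15, 37, 117, 109, 143  ⇒  Σ = 544
Area = |Σ|/2 = 272.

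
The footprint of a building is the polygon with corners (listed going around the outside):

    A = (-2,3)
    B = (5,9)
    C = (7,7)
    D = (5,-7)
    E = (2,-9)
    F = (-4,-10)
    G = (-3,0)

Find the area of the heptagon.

135.5

Cross-terms: -33, -28, -84, -31, -56, -30, -9  ⇒  Σ = -271
Area = |Σ|/2 = 135.5.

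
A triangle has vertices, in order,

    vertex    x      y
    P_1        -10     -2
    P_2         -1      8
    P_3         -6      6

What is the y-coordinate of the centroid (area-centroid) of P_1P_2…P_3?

4

Apply the shoelace formula. First the cross-terms c_i = x_i·y_{i+1} − x_{i+1}·y_i:
  -82, 42, 72  ⇒  2A = 32, A = 16.
Then Σ (y_i + y_{i+1})·c_i = 384, so ȳ = 384 / (6·16) = 4.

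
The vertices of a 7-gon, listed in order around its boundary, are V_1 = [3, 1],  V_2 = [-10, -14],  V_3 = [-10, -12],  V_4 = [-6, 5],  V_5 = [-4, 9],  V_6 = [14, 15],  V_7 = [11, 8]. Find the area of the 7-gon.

Σ = (-32) + (-20) + (-122) + (-34) + (-186) + (-53) + (-13) = -460
Area = |Σ|/2 = 230.

230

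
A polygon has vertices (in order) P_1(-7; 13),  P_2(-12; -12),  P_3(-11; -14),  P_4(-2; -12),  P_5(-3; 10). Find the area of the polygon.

177.5

Apply the surveyor's formula: 2A = Σ (x_i·y_{i+1} − x_{i+1}·y_i), indices taken mod 5.
P_1→P_2: (-7)(-12) − (-12)(13) = 240
P_2→P_3: (-12)(-14) − (-11)(-12) = 36
P_3→P_4: (-11)(-12) − (-2)(-14) = 104
P_4→P_5: (-2)(10) − (-3)(-12) = -56
P_5→P_1: (-3)(13) − (-7)(10) = 31
Σ = 355
Area = |Σ|/2 = 177.5.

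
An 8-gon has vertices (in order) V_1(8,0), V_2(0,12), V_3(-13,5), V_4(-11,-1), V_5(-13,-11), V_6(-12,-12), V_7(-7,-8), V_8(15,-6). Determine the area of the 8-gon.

337

Apply the surveyor's formula: 2A = Σ (x_i·y_{i+1} − x_{i+1}·y_i), indices taken mod 8.
Σ = (96) + (156) + (68) + (108) + (24) + (12) + (162) + (48) = 674
Area = |Σ|/2 = 337.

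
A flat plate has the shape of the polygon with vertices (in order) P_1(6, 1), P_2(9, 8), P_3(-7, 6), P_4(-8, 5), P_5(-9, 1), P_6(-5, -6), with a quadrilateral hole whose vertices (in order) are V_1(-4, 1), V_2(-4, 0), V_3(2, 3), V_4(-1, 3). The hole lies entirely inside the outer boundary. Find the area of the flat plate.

138.5

Outer boundary:
Apply the shoelace (surveyor's) formula: 2A = Σ (x_i·y_{i+1} − x_{i+1}·y_i), indices taken mod 6.
Σ = (39) + (110) + (13) + (37) + (59) + (31) = 289
Area = |Σ|/2 = 144.5.
Hole:
Σ = (4) + (-12) + (9) + (11) = 12
Area = |Σ|/2 = 6.
Net area = 144.5 − 6 = 138.5.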